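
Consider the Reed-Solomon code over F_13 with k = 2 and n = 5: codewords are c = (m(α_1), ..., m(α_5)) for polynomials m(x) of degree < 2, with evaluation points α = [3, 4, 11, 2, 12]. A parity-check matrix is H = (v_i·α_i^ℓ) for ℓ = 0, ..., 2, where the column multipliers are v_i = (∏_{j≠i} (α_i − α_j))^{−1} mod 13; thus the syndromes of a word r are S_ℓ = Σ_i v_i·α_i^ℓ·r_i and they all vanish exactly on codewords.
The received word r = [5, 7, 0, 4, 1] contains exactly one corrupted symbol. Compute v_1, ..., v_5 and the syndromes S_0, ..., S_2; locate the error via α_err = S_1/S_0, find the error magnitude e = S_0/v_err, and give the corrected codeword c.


S = (5, 7, 2), error at position 2, error magnitude e = 1, c = [5, 6, 0, 4, 1].

Step 1: column multipliers v_i = (∏_{j≠i}(α_i − α_j))^{−1} mod 13.
  i = 1 (α = 3): (3−4)(3−11)(3−2)(3−12) = (−1)·(−8)·1·(−9) = −72 ≡ 6, so v_1 = 6^{−1} = 11 (mod 13).
  i = 2 (α = 4): (4−3)(4−11)(4−2)(4−12) = 1·(−7)·2·(−8) = 112 ≡ 8, so v_2 = 8^{−1} = 5 (mod 13).
  i = 3 (α = 11): (11−3)(11−4)(11−2)(11−12) = 8·7·9·(−1) = −504 ≡ 3, so v_3 = 3^{−1} = 9 (mod 13).
  i = 4 (α = 2): (2−3)(2−4)(2−11)(2−12) = (−1)·(−2)·(−9)·(−10) = 180 ≡ 11, so v_4 = 11^{−1} = 6 (mod 13).
  i = 5 (α = 12): (12−3)(12−4)(12−11)(12−2) = 9·8·1·10 = 720 ≡ 5, so v_5 = 5^{−1} = 8 (mod 13).
  v = [11, 5, 9, 6, 8].
Step 2: syndromes of r = [5, 7, 0, 4, 1] (all sums mod 13).
  S_0 = Σ v_i r_i = 11·5 + 5·7 + 9·0 + 6·4 + 8·1 = 122 ≡ 5.
  S_1 = Σ v_i α_i r_i = 11·3·5 + 5·4·7 + 9·11·0 + 6·2·4 + 8·12·1 = 449 ≡ 7.
  α_i^2 mod 13 = [9, 3, 4, 4, 1].
  S_2 = Σ v_i α_i^2 r_i = 11·9·5 + 5·3·7 + 9·4·0 + 6·4·4 + 8·1·1 = 704 ≡ 2.
  S = (5, 7, 2) ≠ 0, so r is not a codeword (an error is present).
Step 3: locate the error. For a single error e at position i, S_ℓ = v_i·e·α_i^ℓ, so α_err = S_1/S_0.
  S_0^{−1} = 5^{−1} = 8 (mod 13), so α_err = 7·8 = 56 ≡ 4 = α_2. Error position i = 2.
  Consistency check: S_2/S_1 = 2·2 = 4 ≡ 4 = α_err ✓ (single-error assumption holds).
Step 4: error magnitude e = S_0/v_2 = S_0·∏_{j≠2}(α_2 − α_j) = 5·8 = 40 ≡ 1 (mod 13).
Step 5: correct position 2: c_2 = r_2 − e = 7 − 1 ≡ 6 (mod 13). Hence c = [5, 6, 0, 4, 1].
  Check: interpolating c through the α_i gives m(x) = 2 + 1·x (degree < 2) with m(α_i) = c_i for every i, so c is indeed a codeword.


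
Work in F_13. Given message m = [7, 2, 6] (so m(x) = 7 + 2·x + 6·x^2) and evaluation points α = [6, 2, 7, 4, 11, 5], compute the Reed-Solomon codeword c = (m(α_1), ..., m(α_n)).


c = [1, 9, 3, 7, 1, 11]

Message polynomial: m(x) = 7 + 2·x + 6·x^2 (mod 13).
For each evaluation point α_i, compute m(α_i) mod 13:
  α_1 = 6: Horner steps 6 → 12 → 1, so m(6) = 1.
  α_2 = 2: Horner steps 6 → 1 → 9, so m(2) = 9.
  α_3 = 7: Horner steps 6 → 5 → 3, so m(7) = 3.
  α_4 = 4: Horner steps 6 → 0 → 7, so m(4) = 7.
  α_5 = 11: Horner steps 6 → 3 → 1, so m(11) = 1.
  α_6 = 5: Horner steps 6 → 6 → 11, so m(5) = 11.
Codeword c = [1, 9, 3, 7, 1, 11] ∈ F_13^6.


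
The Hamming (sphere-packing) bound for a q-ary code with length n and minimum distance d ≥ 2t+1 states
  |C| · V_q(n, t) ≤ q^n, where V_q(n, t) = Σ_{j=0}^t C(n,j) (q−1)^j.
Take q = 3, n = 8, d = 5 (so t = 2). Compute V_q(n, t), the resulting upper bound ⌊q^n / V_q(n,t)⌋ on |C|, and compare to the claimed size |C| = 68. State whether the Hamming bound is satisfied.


V_q(n, t) = 129, q^n = 6561, Hamming bound = 50, |C| = 68 > bound (violated).

Step 1: Compute V_q(n, t) = Σ_{j=0}^2 C(n, j) (q−1)^j.
  j = 0: C(8,0)·(2)^0 = 1·1 = 1.
  j = 1: C(8,1)·(2)^1 = 8·2 = 16.
  j = 2: C(8,2)·(2)^2 = 28·4 = 112.
  V_q(n, t) = 1 + 16 + 112 = 129.
Step 2: q^n = 3^8 = 6561.
Step 3: Hamming bound ⌊q^n / V_q(n,t)⌋ = ⌊6561/129⌋ = 50.
Step 4: Compare |C| = 68 to 50: violated.
The claimed |C| lies above the Hamming bound, so no 3-ary code of length 8 with d ≥ 5 can have 68 codewords.


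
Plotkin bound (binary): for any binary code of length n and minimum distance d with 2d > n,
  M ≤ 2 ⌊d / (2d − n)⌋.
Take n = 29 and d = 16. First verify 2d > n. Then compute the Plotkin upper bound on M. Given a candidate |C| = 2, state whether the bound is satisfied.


Plotkin bound M ≤ 10; given |C| = 2 ≤ bound (satisfied).

Check applicability: 2d = 32, n = 29.
2d − n = 3 > 0, so Plotkin applies.
Compute d/(2d−n) = 16/3 ≈ 5.3333.
⌊d/(2d−n)⌋ = 5.
Plotkin bound: M ≤ 2·5 = 10.
Given |C| = 2, check: satisfied.
This |C| is below the Plotkin bound.


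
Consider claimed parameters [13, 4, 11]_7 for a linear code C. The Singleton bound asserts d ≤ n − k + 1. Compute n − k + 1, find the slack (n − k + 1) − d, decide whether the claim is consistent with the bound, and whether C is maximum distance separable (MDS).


Singleton RHS = n − k + 1 = 10, slack = -1, bound violated (no such code; not MDS).

Singleton bound: d ≤ n − k + 1.
Here n = 13, k = 4, so n − k + 1 = 10.
Given d = 11, check d ≤ 10: NO.
Slack = (n − k + 1) − d = -1.
The slack is negative: d = 11 exceeds n − k + 1 = 10 by 1, so the Singleton bound is violated and no linear [13, 4, 11]_7 code can exist. In particular it is not MDS (MDS requires d = n − k + 1 exactly).
Description: the claimed parameters are [13, 4, 11]_7; such a code would be impossible (violates the Singleton bound).


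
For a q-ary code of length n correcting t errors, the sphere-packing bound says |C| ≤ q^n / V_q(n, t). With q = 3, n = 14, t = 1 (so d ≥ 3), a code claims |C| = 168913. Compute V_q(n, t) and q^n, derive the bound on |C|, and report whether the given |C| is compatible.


V_q(n, t) = 29, q^n = 4782969, Hamming bound = 164929, |C| = 168913 > bound (violated).

Step 1: Compute V_q(n, t) = Σ_{j=0}^1 C(n, j) (q−1)^j.
  j = 0: C(14,0)·(2)^0 = 1·1 = 1.
  j = 1: C(14,1)·(2)^1 = 14·2 = 28.
  V_q(n, t) = 1 + 28 = 29.
Step 2: q^n = 3^14 = 4782969.
Step 3: Hamming bound ⌊q^n / V_q(n,t)⌋ = ⌊4782969/29⌋ = 164929.
Step 4: Compare |C| = 168913 to 164929: violated.
The claimed |C| lies above the Hamming bound, so no 3-ary code of length 14 with d ≥ 3 can have 168913 codewords.


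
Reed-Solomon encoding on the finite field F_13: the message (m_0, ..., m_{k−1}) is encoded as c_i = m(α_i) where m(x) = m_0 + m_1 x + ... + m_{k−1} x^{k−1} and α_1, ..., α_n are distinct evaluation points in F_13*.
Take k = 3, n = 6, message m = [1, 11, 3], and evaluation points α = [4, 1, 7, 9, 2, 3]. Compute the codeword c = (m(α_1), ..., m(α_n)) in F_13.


c = [2, 2, 4, 5, 9, 9]

Message polynomial: m(x) = 1 + 11·x + 3·x^2 (mod 13).
For each evaluation point α_i, compute m(α_i) mod 13:
  α_1 = 4: Horner steps 3 → 10 → 2, so m(4) = 2.
  α_2 = 1: Horner steps 3 → 1 → 2, so m(1) = 2.
  α_3 = 7: Horner steps 3 → 6 → 4, so m(7) = 4.
  α_4 = 9: Horner steps 3 → 12 → 5, so m(9) = 5.
  α_5 = 2: Horner steps 3 → 4 → 9, so m(2) = 9.
  α_6 = 3: Horner steps 3 → 7 → 9, so m(3) = 9.
Codeword c = [2, 2, 4, 5, 9, 9] ∈ F_13^6.


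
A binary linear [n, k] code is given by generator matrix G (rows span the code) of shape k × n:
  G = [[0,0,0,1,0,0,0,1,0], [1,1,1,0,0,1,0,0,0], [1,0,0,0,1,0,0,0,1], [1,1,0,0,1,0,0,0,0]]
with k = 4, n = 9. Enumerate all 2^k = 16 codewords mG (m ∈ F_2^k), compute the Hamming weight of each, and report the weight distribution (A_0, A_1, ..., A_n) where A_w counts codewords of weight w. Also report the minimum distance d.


Weight distribution: A_0 = 1, A_2 = 2, A_3 = 3, A_4 = 3, A_5 = 4, A_6 = 2, A_7 = 1. Minimum distance d = 2.

Enumerate all 2^4 = 16 messages m ∈ F_2^4.
For each, compute codeword c = mG in F_2^9, then tally its weight.
  m = 0000 → c = 000000000, weight = 0.
  m = 1000 → c = 000100010, weight = 2.
  m = 0100 → c = 111001000, weight = 4.
  m = 1100 → c = 111101010, weight = 6.
  m = 0010 → c = 100010001, weight = 3.
  m = 1010 → c = 100110011, weight = 5.
  m = 0110 → c = 011011001, weight = 5.
  m = 1110 → c = 011111011, weight = 7.
  m = 0001 → c = 110010000, weight = 3.
  m = 1001 → c = 110110010, weight = 5.
  m = 0101 → c = 001011000, weight = 3.
  m = 1101 → c = 001111010, weight = 5.
  m = 0011 → c = 010000001, weight = 2.
  m = 1011 → c = 010100011, weight = 4.
  m = 0111 → c = 101001001, weight = 4.
  m = 1111 → c = 101101011, weight = 6.
Tally weights:
  weight 0: 1 codewords.
  weight 2: 2 codewords.
  weight 3: 3 codewords.
  weight 4: 3 codewords.
  weight 5: 4 codewords.
  weight 6: 2 codewords.
  weight 7: 1 codewords.
Minimum distance d = smallest w > 0 with A_w > 0 = 2.
Sanity: Σ A_w = 16 = 2^4 = 16 ✓.


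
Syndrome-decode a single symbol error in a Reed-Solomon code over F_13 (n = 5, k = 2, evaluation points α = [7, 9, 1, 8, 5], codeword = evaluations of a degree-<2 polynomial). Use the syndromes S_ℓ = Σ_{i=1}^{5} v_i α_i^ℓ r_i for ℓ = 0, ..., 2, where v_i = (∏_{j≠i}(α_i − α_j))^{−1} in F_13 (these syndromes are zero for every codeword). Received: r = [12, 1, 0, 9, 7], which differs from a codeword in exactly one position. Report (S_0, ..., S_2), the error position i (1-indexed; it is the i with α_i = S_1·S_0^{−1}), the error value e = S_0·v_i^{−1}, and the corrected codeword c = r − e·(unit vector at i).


S = (9, 11, 12), error at position 1, error magnitude e = 8, c = [4, 1, 0, 9, 7].

Step 1: column multipliers v_i = (∏_{j≠i}(α_i − α_j))^{−1} mod 13.
  i = 1 (α = 7): (7−9)(7−1)(7−8)(7−5) = (−2)·6·(−1)·2 = 24 ≡ 11, so v_1 = 11^{−1} = 6 (mod 13).
  i = 2 (α = 9): (9−7)(9−1)(9−8)(9−5) = 2·8·1·4 = 64 ≡ 12, so v_2 = 12^{−1} = 12 (mod 13).
  i = 3 (α = 1): (1−7)(1−9)(1−8)(1−5) = (−6)·(−8)·(−7)·(−4) = 1344 ≡ 5, so v_3 = 5^{−1} = 8 (mod 13).
  i = 4 (α = 8): (8−7)(8−9)(8−1)(8−5) = 1·(−1)·7·3 = −21 ≡ 5, so v_4 = 5^{−1} = 8 (mod 13).
  i = 5 (α = 5): (5−7)(5−9)(5−1)(5−8) = (−2)·(−4)·4·(−3) = −96 ≡ 8, so v_5 = 8^{−1} = 5 (mod 13).
  v = [6, 12, 8, 8, 5].
Step 2: syndromes of r = [12, 1, 0, 9, 7] (all sums mod 13).
  S_0 = Σ v_i r_i = 6·12 + 12·1 + 8·0 + 8·9 + 5·7 = 191 ≡ 9.
  S_1 = Σ v_i α_i r_i = 6·7·12 + 12·9·1 + 8·1·0 + 8·8·9 + 5·5·7 = 1363 ≡ 11.
  α_i^2 mod 13 = [10, 3, 1, 12, 12].
  S_2 = Σ v_i α_i^2 r_i = 6·10·12 + 12·3·1 + 8·1·0 + 8·12·9 + 5·12·7 = 2040 ≡ 12.
  S = (9, 11, 12) ≠ 0, so r is not a codeword (an error is present).
Step 3: locate the error. For a single error e at position i, S_ℓ = v_i·e·α_i^ℓ, so α_err = S_1/S_0.
  S_0^{−1} = 9^{−1} = 3 (mod 13), so α_err = 11·3 = 33 ≡ 7 = α_1. Error position i = 1.
  Consistency check: S_2/S_1 = 12·6 = 72 ≡ 7 = α_err ✓ (single-error assumption holds).
Step 4: error magnitude e = S_0/v_1 = S_0·∏_{j≠1}(α_1 − α_j) = 9·11 = 99 ≡ 8 (mod 13).
Step 5: correct position 1: c_1 = r_1 − e = 12 − 8 ≡ 4 (mod 13). Hence c = [4, 1, 0, 9, 7].
  Check: interpolating c through the α_i gives m(x) = 8 + 5·x (degree < 2) with m(α_i) = c_i for every i, so c is indeed a codeword.


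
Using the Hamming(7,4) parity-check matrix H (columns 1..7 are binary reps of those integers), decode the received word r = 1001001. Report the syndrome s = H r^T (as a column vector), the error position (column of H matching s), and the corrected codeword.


s = (0, 1, 0)^T, error position = 2, corrected codeword c = 1101001

Compute s = H r^T mod 2 one row at a time:
  s_1 = 1 + 0 + 0 + 1 = 2 ≡ 0 (mod 2).
  s_2 = 0 + 0 + 0 + 1 = 1 ≡ 1 (mod 2).
  s_3 = 1 + 0 + 0 + 1 = 2 ≡ 0 (mod 2).
s = (0, 1, 0)^T — this equals column 2 of H (binary 010), so error is at position 2.
Correct: flip bit 2 of r = 1001001 to get c = 1101001.


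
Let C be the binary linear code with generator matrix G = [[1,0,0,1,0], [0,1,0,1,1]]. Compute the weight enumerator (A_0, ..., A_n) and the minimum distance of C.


Weight distribution: A_0 = 1, A_2 = 1, A_3 = 2. Minimum distance d = 2.

Enumerate all 2^2 = 4 messages m ∈ F_2^2.
For each, compute codeword c = mG in F_2^5, then tally its weight.
  m = 00 → c = 00000, weight = 0.
  m = 10 → c = 10010, weight = 2.
  m = 01 → c = 01011, weight = 3.
  m = 11 → c = 11001, weight = 3.
Tally weights:
  weight 0: 1 codewords.
  weight 2: 1 codewords.
  weight 3: 2 codewords.
Minimum distance d = smallest w > 0 with A_w > 0 = 2.
Sanity: Σ A_w = 4 = 2^2 = 4 ✓.


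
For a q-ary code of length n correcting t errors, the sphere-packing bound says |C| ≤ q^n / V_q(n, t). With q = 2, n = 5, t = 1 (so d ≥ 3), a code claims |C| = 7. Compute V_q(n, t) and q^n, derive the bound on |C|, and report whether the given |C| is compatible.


V_q(n, t) = 6, q^n = 32, Hamming bound = 5, |C| = 7 > bound (violated).

Step 1: Compute V_q(n, t) = Σ_{j=0}^1 C(n, j) (q−1)^j.
  j = 0: C(5,0)·(1)^0 = 1·1 = 1.
  j = 1: C(5,1)·(1)^1 = 5·1 = 5.
  V_q(n, t) = 1 + 5 = 6.
Step 2: q^n = 2^5 = 32.
Step 3: Hamming bound ⌊q^n / V_q(n,t)⌋ = ⌊32/6⌋ = 5.
Step 4: Compare |C| = 7 to 5: violated.
The claimed |C| lies above the Hamming bound, so no 2-ary code of length 5 with d ≥ 3 can have 7 codewords.


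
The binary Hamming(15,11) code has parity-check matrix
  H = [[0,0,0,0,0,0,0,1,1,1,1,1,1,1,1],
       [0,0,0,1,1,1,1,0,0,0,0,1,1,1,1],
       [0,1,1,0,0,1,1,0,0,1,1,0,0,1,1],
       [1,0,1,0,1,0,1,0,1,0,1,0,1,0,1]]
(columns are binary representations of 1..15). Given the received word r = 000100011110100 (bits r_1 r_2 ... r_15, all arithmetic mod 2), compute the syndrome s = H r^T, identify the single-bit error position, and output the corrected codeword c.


s = (1, 0, 0, 1)^T, error position = 9, corrected codeword c = 000100010110100

Compute s = H r^T mod 2 one row at a time:
  s_1 = 1 + 1 + 1 + 1 + 0 + 1 + 0 + 0 = 5 ≡ 1 (mod 2).
  s_2 = 1 + 0 + 0 + 0 + 0 + 1 + 0 + 0 = 2 ≡ 0 (mod 2).
  s_3 = 0 + 0 + 0 + 0 + 1 + 1 + 0 + 0 = 2 ≡ 0 (mod 2).
  s_4 = 0 + 0 + 0 + 0 + 1 + 1 + 1 + 0 = 3 ≡ 1 (mod 2).
s = (1, 0, 0, 1)^T — this equals column 9 of H (binary 1001), so error is at position 9.
Correct: flip bit 9 of r = 000100011110100 to get c = 000100010110100.


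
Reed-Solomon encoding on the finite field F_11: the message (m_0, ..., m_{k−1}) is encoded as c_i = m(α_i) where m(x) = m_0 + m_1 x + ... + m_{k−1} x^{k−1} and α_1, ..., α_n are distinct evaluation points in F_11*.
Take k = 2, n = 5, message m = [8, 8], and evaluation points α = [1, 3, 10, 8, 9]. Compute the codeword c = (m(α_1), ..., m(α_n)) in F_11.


c = [5, 10, 0, 6, 3]

Message polynomial: m(x) = 8 + 8·x (mod 11).
For each evaluation point α_i, compute m(α_i) mod 11:
  α_1 = 1: Horner steps 8 → 5, so m(1) = 5.
  α_2 = 3: Horner steps 8 → 10, so m(3) = 10.
  α_3 = 10: Horner steps 8 → 0, so m(10) = 0.
  α_4 = 8: Horner steps 8 → 6, so m(8) = 6.
  α_5 = 9: Horner steps 8 → 3, so m(9) = 3.
Codeword c = [5, 10, 0, 6, 3] ∈ F_11^5.


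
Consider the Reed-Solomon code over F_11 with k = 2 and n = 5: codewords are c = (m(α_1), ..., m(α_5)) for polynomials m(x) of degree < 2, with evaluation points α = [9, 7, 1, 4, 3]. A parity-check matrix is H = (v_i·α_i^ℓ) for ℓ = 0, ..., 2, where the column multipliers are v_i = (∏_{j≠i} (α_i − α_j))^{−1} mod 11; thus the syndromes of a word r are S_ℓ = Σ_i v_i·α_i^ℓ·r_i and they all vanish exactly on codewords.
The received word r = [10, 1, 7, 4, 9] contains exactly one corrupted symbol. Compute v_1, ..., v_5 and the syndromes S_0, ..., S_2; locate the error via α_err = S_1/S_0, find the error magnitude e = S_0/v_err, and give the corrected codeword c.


S = (10, 8, 2), error at position 5, error magnitude e = 4, c = [10, 1, 7, 4, 5].

Step 1: column multipliers v_i = (∏_{j≠i}(α_i − α_j))^{−1} mod 11.
  i = 1 (α = 9): (9−7)(9−1)(9−4)(9−3) = 2·8·5·6 = 480 ≡ 7, so v_1 = 7^{−1} = 8 (mod 11).
  i = 2 (α = 7): (7−9)(7−1)(7−4)(7−3) = (−2)·6·3·4 = −144 ≡ 10, so v_2 = 10^{−1} = 10 (mod 11).
  i = 3 (α = 1): (1−9)(1−7)(1−4)(1−3) = (−8)·(−6)·(−3)·(−2) = 288 ≡ 2, so v_3 = 2^{−1} = 6 (mod 11).
  i = 4 (α = 4): (4−9)(4−7)(4−1)(4−3) = (−5)·(−3)·3·1 = 45 ≡ 1, so v_4 = 1^{−1} = 1 (mod 11).
  i = 5 (α = 3): (3−9)(3−7)(3−1)(3−4) = (−6)·(−4)·2·(−1) = −48 ≡ 7, so v_5 = 7^{−1} = 8 (mod 11).
  v = [8, 10, 6, 1, 8].
Step 2: syndromes of r = [10, 1, 7, 4, 9] (all sums mod 11).
  S_0 = Σ v_i r_i = 8·10 + 10·1 + 6·7 + 1·4 + 8·9 = 208 ≡ 10.
  S_1 = Σ v_i α_i r_i = 8·9·10 + 10·7·1 + 6·1·7 + 1·4·4 + 8·3·9 = 1064 ≡ 8.
  α_i^2 mod 11 = [4, 5, 1, 5, 9].
  S_2 = Σ v_i α_i^2 r_i = 8·4·10 + 10·5·1 + 6·1·7 + 1·5·4 + 8·9·9 = 1080 ≡ 2.
  S = (10, 8, 2) ≠ 0, so r is not a codeword (an error is present).
Step 3: locate the error. For a single error e at position i, S_ℓ = v_i·e·α_i^ℓ, so α_err = S_1/S_0.
  S_0^{−1} = 10^{−1} = 10 (mod 11), so α_err = 8·10 = 80 ≡ 3 = α_5. Error position i = 5.
  Consistency check: S_2/S_1 = 2·7 = 14 ≡ 3 = α_err ✓ (single-error assumption holds).
Step 4: error magnitude e = S_0/v_5 = S_0·∏_{j≠5}(α_5 − α_j) = 10·7 = 70 ≡ 4 (mod 11).
Step 5: correct position 5: c_5 = r_5 − e = 9 − 4 ≡ 5 (mod 11). Hence c = [10, 1, 7, 4, 5].
  Check: interpolating c through the α_i gives m(x) = 8 + 10·x (degree < 2) with m(α_i) = c_i for every i, so c is indeed a codeword.


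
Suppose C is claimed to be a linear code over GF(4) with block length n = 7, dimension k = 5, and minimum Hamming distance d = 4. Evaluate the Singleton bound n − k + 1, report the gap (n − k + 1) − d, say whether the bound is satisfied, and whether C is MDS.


Singleton RHS = n − k + 1 = 3, slack = -1, bound violated (no such code; not MDS).

Singleton bound: d ≤ n − k + 1.
Here n = 7, k = 5, so n − k + 1 = 3.
Given d = 4, check d ≤ 3: NO.
Slack = (n − k + 1) − d = -1.
The slack is negative: d = 4 exceeds n − k + 1 = 3 by 1, so the Singleton bound is violated and no linear [7, 5, 4]_4 code can exist. In particular it is not MDS (MDS requires d = n − k + 1 exactly).
Description: the claimed parameters are [7, 5, 4]_4; such a code would be impossible (violates the Singleton bound).


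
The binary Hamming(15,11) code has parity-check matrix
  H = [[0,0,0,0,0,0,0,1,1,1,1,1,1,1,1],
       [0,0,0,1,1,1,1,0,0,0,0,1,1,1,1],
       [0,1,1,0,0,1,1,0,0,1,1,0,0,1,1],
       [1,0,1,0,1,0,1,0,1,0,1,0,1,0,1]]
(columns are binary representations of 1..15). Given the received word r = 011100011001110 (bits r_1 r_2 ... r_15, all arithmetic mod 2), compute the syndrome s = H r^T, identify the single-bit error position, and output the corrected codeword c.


s = (1, 0, 1, 1)^T, error position = 11, corrected codeword c = 011100011011110

Compute s = H r^T mod 2 one row at a time:
  s_1 = 1 + 1 + 0 + 0 + 1 + 1 + 1 + 0 = 5 ≡ 1 (mod 2).
  s_2 = 1 + 0 + 0 + 0 + 1 + 1 + 1 + 0 = 4 ≡ 0 (mod 2).
  s_3 = 1 + 1 + 0 + 0 + 0 + 0 + 1 + 0 = 3 ≡ 1 (mod 2).
  s_4 = 0 + 1 + 0 + 0 + 1 + 0 + 1 + 0 = 3 ≡ 1 (mod 2).
s = (1, 0, 1, 1)^T — this equals column 11 of H (binary 1011), so error is at position 11.
Correct: flip bit 11 of r = 011100011001110 to get c = 011100011011110.


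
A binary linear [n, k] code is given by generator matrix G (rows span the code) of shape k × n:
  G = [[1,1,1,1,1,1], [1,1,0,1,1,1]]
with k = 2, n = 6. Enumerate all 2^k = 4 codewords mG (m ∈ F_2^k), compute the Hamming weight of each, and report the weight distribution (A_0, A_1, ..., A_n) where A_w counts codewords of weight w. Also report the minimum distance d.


Weight distribution: A_0 = 1, A_1 = 1, A_5 = 1, A_6 = 1. Minimum distance d = 1.

Enumerate all 2^2 = 4 messages m ∈ F_2^2.
For each, compute codeword c = mG in F_2^6, then tally its weight.
  m = 00 → c = 000000, weight = 0.
  m = 10 → c = 111111, weight = 6.
  m = 01 → c = 110111, weight = 5.
  m = 11 → c = 001000, weight = 1.
Tally weights:
  weight 0: 1 codewords.
  weight 1: 1 codewords.
  weight 5: 1 codewords.
  weight 6: 1 codewords.
Minimum distance d = smallest w > 0 with A_w > 0 = 1.
Sanity: Σ A_w = 4 = 2^2 = 4 ✓.


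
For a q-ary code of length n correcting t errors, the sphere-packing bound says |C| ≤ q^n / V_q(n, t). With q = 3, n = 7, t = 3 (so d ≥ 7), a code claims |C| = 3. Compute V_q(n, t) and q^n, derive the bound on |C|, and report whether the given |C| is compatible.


V_q(n, t) = 379, q^n = 2187, Hamming bound = 5, |C| = 3 ≤ bound (satisfied).

Step 1: Compute V_q(n, t) = Σ_{j=0}^3 C(n, j) (q−1)^j.
  j = 0: C(7,0)·(2)^0 = 1·1 = 1.
  j = 1: C(7,1)·(2)^1 = 7·2 = 14.
  j = 2: C(7,2)·(2)^2 = 21·4 = 84.
  j = 3: C(7,3)·(2)^3 = 35·8 = 280.
  V_q(n, t) = 1 + 14 + 84 + 280 = 379.
Step 2: q^n = 3^7 = 2187.
Step 3: Hamming bound ⌊q^n / V_q(n,t)⌋ = ⌊2187/379⌋ = 5.
Step 4: Compare |C| = 3 to 5: satisfied.
The claimed |C| lies below the Hamming bound.


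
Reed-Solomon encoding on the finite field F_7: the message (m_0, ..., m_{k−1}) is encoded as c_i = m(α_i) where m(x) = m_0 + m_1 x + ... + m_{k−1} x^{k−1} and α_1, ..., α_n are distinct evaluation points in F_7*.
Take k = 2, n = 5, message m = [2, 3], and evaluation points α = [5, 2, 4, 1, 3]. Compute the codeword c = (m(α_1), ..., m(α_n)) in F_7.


c = [3, 1, 0, 5, 4]

Message polynomial: m(x) = 2 + 3·x (mod 7).
For each evaluation point α_i, compute m(α_i) mod 7:
  α_1 = 5: Horner steps 3 → 3, so m(5) = 3.
  α_2 = 2: Horner steps 3 → 1, so m(2) = 1.
  α_3 = 4: Horner steps 3 → 0, so m(4) = 0.
  α_4 = 1: Horner steps 3 → 5, so m(1) = 5.
  α_5 = 3: Horner steps 3 → 4, so m(3) = 4.
Codeword c = [3, 1, 0, 5, 4] ∈ F_7^5.


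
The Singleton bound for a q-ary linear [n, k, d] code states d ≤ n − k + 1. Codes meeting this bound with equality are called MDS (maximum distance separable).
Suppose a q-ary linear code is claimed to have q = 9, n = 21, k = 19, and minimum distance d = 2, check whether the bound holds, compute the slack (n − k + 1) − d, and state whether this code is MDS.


Singleton RHS = n − k + 1 = 3, slack = 1, bound satisfied, not MDS.

Singleton bound: d ≤ n − k + 1.
Here n = 21, k = 19, so n − k + 1 = 3.
Given d = 2, check d ≤ 3: YES.
Slack = (n − k + 1) − d = 1.
The code is NOT MDS (slack = 1 > 0).
Description: the claimed parameters are [21, 19, 2]_9; such a code would be non-MDS.


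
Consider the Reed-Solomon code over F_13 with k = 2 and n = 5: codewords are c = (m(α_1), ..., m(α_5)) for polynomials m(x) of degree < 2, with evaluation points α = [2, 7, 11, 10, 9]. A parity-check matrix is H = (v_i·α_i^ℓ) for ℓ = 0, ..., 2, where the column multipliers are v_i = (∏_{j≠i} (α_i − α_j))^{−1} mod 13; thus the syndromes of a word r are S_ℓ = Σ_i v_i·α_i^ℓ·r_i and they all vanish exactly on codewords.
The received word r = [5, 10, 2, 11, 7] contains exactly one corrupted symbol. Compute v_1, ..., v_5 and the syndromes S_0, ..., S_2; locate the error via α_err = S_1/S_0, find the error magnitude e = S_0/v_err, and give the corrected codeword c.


S = (5, 9, 11), error at position 2, error magnitude e = 11, c = [5, 12, 2, 11, 7].

Step 1: column multipliers v_i = (∏_{j≠i}(α_i − α_j))^{−1} mod 13.
  i = 1 (α = 2): (2−7)(2−11)(2−10)(2−9) = (−5)·(−9)·(−8)·(−7) = 2520 ≡ 11, so v_1 = 11^{−1} = 6 (mod 13).
  i = 2 (α = 7): (7−2)(7−11)(7−10)(7−9) = 5·(−4)·(−3)·(−2) = −120 ≡ 10, so v_2 = 10^{−1} = 4 (mod 13).
  i = 3 (α = 11): (11−2)(11−7)(11−10)(11−9) = 9·4·1·2 = 72 ≡ 7, so v_3 = 7^{−1} = 2 (mod 13).
  i = 4 (α = 10): (10−2)(10−7)(10−11)(10−9) = 8·3·(−1)·1 = −24 ≡ 2, so v_4 = 2^{−1} = 7 (mod 13).
  i = 5 (α = 9): (9−2)(9−7)(9−11)(9−10) = 7·2·(−2)·(−1) = 28 ≡ 2, so v_5 = 2^{−1} = 7 (mod 13).
  v = [6, 4, 2, 7, 7].
Step 2: syndromes of r = [5, 10, 2, 11, 7] (all sums mod 13).
  S_0 = Σ v_i r_i = 6·5 + 4·10 + 2·2 + 7·11 + 7·7 = 200 ≡ 5.
  S_1 = Σ v_i α_i r_i = 6·2·5 + 4·7·10 + 2·11·2 + 7·10·11 + 7·9·7 = 1595 ≡ 9.
  α_i^2 mod 13 = [4, 10, 4, 9, 3].
  S_2 = Σ v_i α_i^2 r_i = 6·4·5 + 4·10·10 + 2·4·2 + 7·9·11 + 7·3·7 = 1376 ≡ 11.
  S = (5, 9, 11) ≠ 0, so r is not a codeword (an error is present).
Step 3: locate the error. For a single error e at position i, S_ℓ = v_i·e·α_i^ℓ, so α_err = S_1/S_0.
  S_0^{−1} = 5^{−1} = 8 (mod 13), so α_err = 9·8 = 72 ≡ 7 = α_2. Error position i = 2.
  Consistency check: S_2/S_1 = 11·3 = 33 ≡ 7 = α_err ✓ (single-error assumption holds).
Step 4: error magnitude e = S_0/v_2 = S_0·∏_{j≠2}(α_2 − α_j) = 5·10 = 50 ≡ 11 (mod 13).
Step 5: correct position 2: c_2 = r_2 − e = 10 − 11 ≡ 12 (mod 13). Hence c = [5, 12, 2, 11, 7].
  Check: interpolating c through the α_i gives m(x) = 10 + 4·x (degree < 2) with m(α_i) = c_i for every i, so c is indeed a codeword.


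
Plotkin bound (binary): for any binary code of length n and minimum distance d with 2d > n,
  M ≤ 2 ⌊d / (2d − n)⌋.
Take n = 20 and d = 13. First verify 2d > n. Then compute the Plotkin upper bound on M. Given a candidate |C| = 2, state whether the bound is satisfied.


Plotkin bound M ≤ 4; given |C| = 2 ≤ bound (satisfied).

Check applicability: 2d = 26, n = 20.
2d − n = 6 > 0, so Plotkin applies.
Compute d/(2d−n) = 13/6 ≈ 2.1667.
⌊d/(2d−n)⌋ = 2.
Plotkin bound: M ≤ 2·2 = 4.
Given |C| = 2, check: satisfied.
This |C| is below the Plotkin bound.


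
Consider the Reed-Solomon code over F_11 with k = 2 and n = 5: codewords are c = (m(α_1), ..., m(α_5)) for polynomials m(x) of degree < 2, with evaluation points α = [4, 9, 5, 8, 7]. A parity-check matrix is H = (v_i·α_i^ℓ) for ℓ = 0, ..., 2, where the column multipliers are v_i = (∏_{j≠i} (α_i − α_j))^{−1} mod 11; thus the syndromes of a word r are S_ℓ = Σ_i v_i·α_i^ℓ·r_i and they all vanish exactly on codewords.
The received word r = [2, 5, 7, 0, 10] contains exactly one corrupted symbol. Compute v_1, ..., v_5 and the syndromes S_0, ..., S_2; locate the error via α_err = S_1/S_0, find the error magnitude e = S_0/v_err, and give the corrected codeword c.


S = (4, 6, 9), error at position 5, error magnitude e = 4, c = [2, 5, 7, 0, 6].

Step 1: column multipliers v_i = (∏_{j≠i}(α_i − α_j))^{−1} mod 11.
  i = 1 (α = 4): (4−9)(4−5)(4−8)(4−7) = (−5)·(−1)·(−4)·(−3) = 60 ≡ 5, so v_1 = 5^{−1} = 9 (mod 11).
  i = 2 (α = 9): (9−4)(9−5)(9−8)(9−7) = 5·4·1·2 = 40 ≡ 7, so v_2 = 7^{−1} = 8 (mod 11).
  i = 3 (α = 5): (5−4)(5−9)(5−8)(5−7) = 1·(−4)·(−3)·(−2) = −24 ≡ 9, so v_3 = 9^{−1} = 5 (mod 11).
  i = 4 (α = 8): (8−4)(8−9)(8−5)(8−7) = 4·(−1)·3·1 = −12 ≡ 10, so v_4 = 10^{−1} = 10 (mod 11).
  i = 5 (α = 7): (7−4)(7−9)(7−5)(7−8) = 3·(−2)·2·(−1) = 12 ≡ 1, so v_5 = 1^{−1} = 1 (mod 11).
  v = [9, 8, 5, 10, 1].
Step 2: syndromes of r = [2, 5, 7, 0, 10] (all sums mod 11).
  S_0 = Σ v_i r_i = 9·2 + 8·5 + 5·7 + 10·0 + 1·10 = 103 ≡ 4.
  S_1 = Σ v_i α_i r_i = 9·4·2 + 8·9·5 + 5·5·7 + 10·8·0 + 1·7·10 = 677 ≡ 6.
  α_i^2 mod 11 = [5, 4, 3, 9, 5].
  S_2 = Σ v_i α_i^2 r_i = 9·5·2 + 8·4·5 + 5·3·7 + 10·9·0 + 1·5·10 = 405 ≡ 9.
  S = (4, 6, 9) ≠ 0, so r is not a codeword (an error is present).
Step 3: locate the error. For a single error e at position i, S_ℓ = v_i·e·α_i^ℓ, so α_err = S_1/S_0.
  S_0^{−1} = 4^{−1} = 3 (mod 11), so α_err = 6·3 = 18 ≡ 7 = α_5. Error position i = 5.
  Consistency check: S_2/S_1 = 9·2 = 18 ≡ 7 = α_err ✓ (single-error assumption holds).
Step 4: error magnitude e = S_0/v_5 = S_0·∏_{j≠5}(α_5 − α_j) = 4·1 = 4 ≡ 4 (mod 11).
Step 5: correct position 5: c_5 = r_5 − e = 10 − 4 ≡ 6 (mod 11). Hence c = [2, 5, 7, 0, 6].
  Check: interpolating c through the α_i gives m(x) = 4 + 5·x (degree < 2) with m(α_i) = c_i for every i, so c is indeed a codeword.


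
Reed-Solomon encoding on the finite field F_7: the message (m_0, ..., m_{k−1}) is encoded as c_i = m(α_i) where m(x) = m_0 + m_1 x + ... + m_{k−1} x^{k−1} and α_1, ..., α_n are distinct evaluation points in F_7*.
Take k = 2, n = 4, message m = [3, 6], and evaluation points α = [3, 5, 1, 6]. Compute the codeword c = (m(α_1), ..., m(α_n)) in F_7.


c = [0, 5, 2, 4]

Message polynomial: m(x) = 3 + 6·x (mod 7).
For each evaluation point α_i, compute m(α_i) mod 7:
  α_1 = 3: Horner steps 6 → 0, so m(3) = 0.
  α_2 = 5: Horner steps 6 → 5, so m(5) = 5.
  α_3 = 1: Horner steps 6 → 2, so m(1) = 2.
  α_4 = 6: Horner steps 6 → 4, so m(6) = 4.
Codeword c = [0, 5, 2, 4] ∈ F_7^4.


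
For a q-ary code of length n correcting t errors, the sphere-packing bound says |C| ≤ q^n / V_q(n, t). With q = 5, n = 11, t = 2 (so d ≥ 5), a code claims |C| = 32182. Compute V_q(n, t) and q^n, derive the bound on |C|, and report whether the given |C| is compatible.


V_q(n, t) = 925, q^n = 48828125, Hamming bound = 52787, |C| = 32182 ≤ bound (satisfied).

Step 1: Compute V_q(n, t) = Σ_{j=0}^2 C(n, j) (q−1)^j.
  j = 0: C(11,0)·(4)^0 = 1·1 = 1.
  j = 1: C(11,1)·(4)^1 = 11·4 = 44.
  j = 2: C(11,2)·(4)^2 = 55·16 = 880.
  V_q(n, t) = 1 + 44 + 880 = 925.
Step 2: q^n = 5^11 = 48828125.
Step 3: Hamming bound ⌊q^n / V_q(n,t)⌋ = ⌊48828125/925⌋ = 52787.
Step 4: Compare |C| = 32182 to 52787: satisfied.
The claimed |C| lies below the Hamming bound.


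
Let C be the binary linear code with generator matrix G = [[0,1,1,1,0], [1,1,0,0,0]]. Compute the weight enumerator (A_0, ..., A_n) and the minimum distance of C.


Weight distribution: A_0 = 1, A_2 = 1, A_3 = 2. Minimum distance d = 2.

Enumerate all 2^2 = 4 messages m ∈ F_2^2.
For each, compute codeword c = mG in F_2^5, then tally its weight.
  m = 00 → c = 00000, weight = 0.
  m = 10 → c = 01110, weight = 3.
  m = 01 → c = 11000, weight = 2.
  m = 11 → c = 10110, weight = 3.
Tally weights:
  weight 0: 1 codewords.
  weight 2: 1 codewords.
  weight 3: 2 codewords.
Minimum distance d = smallest w > 0 with A_w > 0 = 2.
Sanity: Σ A_w = 4 = 2^2 = 4 ✓.


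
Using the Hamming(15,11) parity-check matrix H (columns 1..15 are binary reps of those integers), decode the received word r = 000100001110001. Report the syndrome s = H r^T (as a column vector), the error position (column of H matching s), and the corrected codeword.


s = (0, 0, 1, 1)^T, error position = 3, corrected codeword c = 001100001110001

Compute s = H r^T mod 2 one row at a time:
  s_1 = 0 + 1 + 1 + 1 + 0 + 0 + 0 + 1 = 4 ≡ 0 (mod 2).
  s_2 = 1 + 0 + 0 + 0 + 0 + 0 + 0 + 1 = 2 ≡ 0 (mod 2).
  s_3 = 0 + 0 + 0 + 0 + 1 + 1 + 0 + 1 = 3 ≡ 1 (mod 2).
  s_4 = 0 + 0 + 0 + 0 + 1 + 1 + 0 + 1 = 3 ≡ 1 (mod 2).
s = (0, 0, 1, 1)^T — this equals column 3 of H (binary 0011), so error is at position 3.
Correct: flip bit 3 of r = 000100001110001 to get c = 001100001110001.


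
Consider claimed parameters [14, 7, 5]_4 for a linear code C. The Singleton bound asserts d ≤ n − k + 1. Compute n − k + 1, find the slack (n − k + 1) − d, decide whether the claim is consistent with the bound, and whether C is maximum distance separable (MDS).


Singleton RHS = n − k + 1 = 8, slack = 3, bound satisfied, not MDS.

Singleton bound: d ≤ n − k + 1.
Here n = 14, k = 7, so n − k + 1 = 8.
Given d = 5, check d ≤ 8: YES.
Slack = (n − k + 1) − d = 3.
The code is NOT MDS (slack = 3 > 0).
Description: the claimed parameters are [14, 7, 5]_4; such a code would be non-MDS.


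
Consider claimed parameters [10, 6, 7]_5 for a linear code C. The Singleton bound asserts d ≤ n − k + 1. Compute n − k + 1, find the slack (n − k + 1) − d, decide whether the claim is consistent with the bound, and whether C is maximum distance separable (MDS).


Singleton RHS = n − k + 1 = 5, slack = -2, bound violated (no such code; not MDS).

Singleton bound: d ≤ n − k + 1.
Here n = 10, k = 6, so n − k + 1 = 5.
Given d = 7, check d ≤ 5: NO.
Slack = (n − k + 1) − d = -2.
The slack is negative: d = 7 exceeds n − k + 1 = 5 by 2, so the Singleton bound is violated and no linear [10, 6, 7]_5 code can exist. In particular it is not MDS (MDS requires d = n − k + 1 exactly).
Description: the claimed parameters are [10, 6, 7]_5; such a code would be impossible (violates the Singleton bound).


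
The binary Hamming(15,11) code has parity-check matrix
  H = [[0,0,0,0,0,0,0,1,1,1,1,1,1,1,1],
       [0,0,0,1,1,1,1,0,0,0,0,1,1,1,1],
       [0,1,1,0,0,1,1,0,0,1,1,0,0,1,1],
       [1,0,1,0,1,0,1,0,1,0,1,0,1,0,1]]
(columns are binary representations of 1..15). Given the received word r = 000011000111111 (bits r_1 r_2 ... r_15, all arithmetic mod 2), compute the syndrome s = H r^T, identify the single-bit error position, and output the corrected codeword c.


s = (0, 0, 1, 0)^T, error position = 2, corrected codeword c = 010011000111111

Compute s = H r^T mod 2 one row at a time:
  s_1 = 0 + 0 + 1 + 1 + 1 + 1 + 1 + 1 = 6 ≡ 0 (mod 2).
  s_2 = 0 + 1 + 1 + 0 + 1 + 1 + 1 + 1 = 6 ≡ 0 (mod 2).
  s_3 = 0 + 0 + 1 + 0 + 1 + 1 + 1 + 1 = 5 ≡ 1 (mod 2).
  s_4 = 0 + 0 + 1 + 0 + 0 + 1 + 1 + 1 = 4 ≡ 0 (mod 2).
s = (0, 0, 1, 0)^T — this equals column 2 of H (binary 0010), so error is at position 2.
Correct: flip bit 2 of r = 000011000111111 to get c = 010011000111111.


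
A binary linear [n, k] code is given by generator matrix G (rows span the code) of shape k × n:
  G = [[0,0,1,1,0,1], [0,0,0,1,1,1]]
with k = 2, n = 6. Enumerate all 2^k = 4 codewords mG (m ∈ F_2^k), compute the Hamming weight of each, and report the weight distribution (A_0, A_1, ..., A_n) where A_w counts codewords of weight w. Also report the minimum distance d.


Weight distribution: A_0 = 1, A_2 = 1, A_3 = 2. Minimum distance d = 2.

Enumerate all 2^2 = 4 messages m ∈ F_2^2.
For each, compute codeword c = mG in F_2^6, then tally its weight.
  m = 00 → c = 000000, weight = 0.
  m = 10 → c = 001101, weight = 3.
  m = 01 → c = 000111, weight = 3.
  m = 11 → c = 001010, weight = 2.
Tally weights:
  weight 0: 1 codewords.
  weight 2: 1 codewords.
  weight 3: 2 codewords.
Minimum distance d = smallest w > 0 with A_w > 0 = 2.
Sanity: Σ A_w = 4 = 2^2 = 4 ✓.


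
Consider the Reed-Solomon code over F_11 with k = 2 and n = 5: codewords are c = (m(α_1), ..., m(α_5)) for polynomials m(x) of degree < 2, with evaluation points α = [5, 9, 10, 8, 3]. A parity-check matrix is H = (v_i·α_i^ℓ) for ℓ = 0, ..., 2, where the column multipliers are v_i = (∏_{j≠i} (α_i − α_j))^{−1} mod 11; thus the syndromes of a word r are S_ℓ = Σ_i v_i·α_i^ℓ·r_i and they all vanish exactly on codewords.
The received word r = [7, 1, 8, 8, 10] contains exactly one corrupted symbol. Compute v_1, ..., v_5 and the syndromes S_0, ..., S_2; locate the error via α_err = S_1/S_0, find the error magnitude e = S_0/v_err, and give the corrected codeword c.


S = (9, 2, 9), error at position 3, error magnitude e = 3, c = [7, 1, 5, 8, 10].

Step 1: column multipliers v_i = (∏_{j≠i}(α_i − α_j))^{−1} mod 11.
  i = 1 (α = 5): (5−9)(5−10)(5−8)(5−3) = (−4)·(−5)·(−3)·2 = −120 ≡ 1, so v_1 = 1^{−1} = 1 (mod 11).
  i = 2 (α = 9): (9−5)(9−10)(9−8)(9−3) = 4·(−1)·1·6 = −24 ≡ 9, so v_2 = 9^{−1} = 5 (mod 11).
  i = 3 (α = 10): (10−5)(10−9)(10−8)(10−3) = 5·1·2·7 = 70 ≡ 4, so v_3 = 4^{−1} = 3 (mod 11).
  i = 4 (α = 8): (8−5)(8−9)(8−10)(8−3) = 3·(−1)·(−2)·5 = 30 ≡ 8, so v_4 = 8^{−1} = 7 (mod 11).
  i = 5 (α = 3): (3−5)(3−9)(3−10)(3−8) = (−2)·(−6)·(−7)·(−5) = 420 ≡ 2, so v_5 = 2^{−1} = 6 (mod 11).
  v = [1, 5, 3, 7, 6].
Step 2: syndromes of r = [7, 1, 8, 8, 10] (all sums mod 11).
  S_0 = Σ v_i r_i = 1·7 + 5·1 + 3·8 + 7·8 + 6·10 = 152 ≡ 9.
  S_1 = Σ v_i α_i r_i = 1·5·7 + 5·9·1 + 3·10·8 + 7·8·8 + 6·3·10 = 948 ≡ 2.
  α_i^2 mod 11 = [3, 4, 1, 9, 9].
  S_2 = Σ v_i α_i^2 r_i = 1·3·7 + 5·4·1 + 3·1·8 + 7·9·8 + 6·9·10 = 1109 ≡ 9.
  S = (9, 2, 9) ≠ 0, so r is not a codeword (an error is present).
Step 3: locate the error. For a single error e at position i, S_ℓ = v_i·e·α_i^ℓ, so α_err = S_1/S_0.
  S_0^{−1} = 9^{−1} = 5 (mod 11), so α_err = 2·5 = 10 ≡ 10 = α_3. Error position i = 3.
  Consistency check: S_2/S_1 = 9·6 = 54 ≡ 10 = α_err ✓ (single-error assumption holds).
Step 4: error magnitude e = S_0/v_3 = S_0·∏_{j≠3}(α_3 − α_j) = 9·4 = 36 ≡ 3 (mod 11).
Step 5: correct position 3: c_3 = r_3 − e = 8 − 3 ≡ 5 (mod 11). Hence c = [7, 1, 5, 8, 10].
  Check: interpolating c through the α_i gives m(x) = 9 + 4·x (degree < 2) with m(α_i) = c_i for every i, so c is indeed a codeword.


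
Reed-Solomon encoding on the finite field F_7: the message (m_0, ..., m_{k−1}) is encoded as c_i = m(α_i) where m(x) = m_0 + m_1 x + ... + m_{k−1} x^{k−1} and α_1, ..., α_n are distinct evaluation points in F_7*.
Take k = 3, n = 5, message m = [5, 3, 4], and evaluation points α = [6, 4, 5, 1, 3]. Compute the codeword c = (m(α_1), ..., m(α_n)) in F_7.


c = [6, 4, 1, 5, 1]

Message polynomial: m(x) = 5 + 3·x + 4·x^2 (mod 7).
For each evaluation point α_i, compute m(α_i) mod 7:
  α_1 = 6: Horner steps 4 → 6 → 6, so m(6) = 6.
  α_2 = 4: Horner steps 4 → 5 → 4, so m(4) = 4.
  α_3 = 5: Horner steps 4 → 2 → 1, so m(5) = 1.
  α_4 = 1: Horner steps 4 → 0 → 5, so m(1) = 5.
  α_5 = 3: Horner steps 4 → 1 → 1, so m(3) = 1.
Codeword c = [6, 4, 1, 5, 1] ∈ F_7^5.


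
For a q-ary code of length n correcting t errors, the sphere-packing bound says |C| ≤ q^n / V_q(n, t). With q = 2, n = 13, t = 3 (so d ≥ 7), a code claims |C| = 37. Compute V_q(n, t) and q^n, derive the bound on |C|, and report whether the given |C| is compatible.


V_q(n, t) = 378, q^n = 8192, Hamming bound = 21, |C| = 37 > bound (violated).

Step 1: Compute V_q(n, t) = Σ_{j=0}^3 C(n, j) (q−1)^j.
  j = 0: C(13,0)·(1)^0 = 1·1 = 1.
  j = 1: C(13,1)·(1)^1 = 13·1 = 13.
  j = 2: C(13,2)·(1)^2 = 78·1 = 78.
  j = 3: C(13,3)·(1)^3 = 286·1 = 286.
  V_q(n, t) = 1 + 13 + 78 + 286 = 378.
Step 2: q^n = 2^13 = 8192.
Step 3: Hamming bound ⌊q^n / V_q(n,t)⌋ = ⌊8192/378⌋ = 21.
Step 4: Compare |C| = 37 to 21: violated.
The claimed |C| lies above the Hamming bound, so no 2-ary code of length 13 with d ≥ 7 can have 37 codewords.


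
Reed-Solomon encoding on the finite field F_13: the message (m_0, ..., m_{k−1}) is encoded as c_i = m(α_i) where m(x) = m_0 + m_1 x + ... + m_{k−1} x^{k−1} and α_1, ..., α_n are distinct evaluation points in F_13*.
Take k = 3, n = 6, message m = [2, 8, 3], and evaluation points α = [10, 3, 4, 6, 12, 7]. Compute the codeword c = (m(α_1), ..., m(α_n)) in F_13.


c = [5, 1, 4, 2, 10, 10]

Message polynomial: m(x) = 2 + 8·x + 3·x^2 (mod 13).
For each evaluation point α_i, compute m(α_i) mod 13:
  α_1 = 10: Horner steps 3 → 12 → 5, so m(10) = 5.
  α_2 = 3: Horner steps 3 → 4 → 1, so m(3) = 1.
  α_3 = 4: Horner steps 3 → 7 → 4, so m(4) = 4.
  α_4 = 6: Horner steps 3 → 0 → 2, so m(6) = 2.
  α_5 = 12: Horner steps 3 → 5 → 10, so m(12) = 10.
  α_6 = 7: Horner steps 3 → 3 → 10, so m(7) = 10.
Codeword c = [5, 1, 4, 2, 10, 10] ∈ F_13^6.


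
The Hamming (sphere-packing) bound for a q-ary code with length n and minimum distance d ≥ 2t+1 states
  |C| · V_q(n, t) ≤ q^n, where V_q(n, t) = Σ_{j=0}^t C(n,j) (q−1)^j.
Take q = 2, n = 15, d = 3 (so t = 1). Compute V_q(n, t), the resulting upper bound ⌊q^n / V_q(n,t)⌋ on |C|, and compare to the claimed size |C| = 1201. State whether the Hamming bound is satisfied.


V_q(n, t) = 16, q^n = 32768, Hamming bound = 2048, |C| = 1201 ≤ bound (satisfied).

Step 1: Compute V_q(n, t) = Σ_{j=0}^1 C(n, j) (q−1)^j.
  j = 0: C(15,0)·(1)^0 = 1·1 = 1.
  j = 1: C(15,1)·(1)^1 = 15·1 = 15.
  V_q(n, t) = 1 + 15 = 16.
Step 2: q^n = 2^15 = 32768.
Step 3: Hamming bound ⌊q^n / V_q(n,t)⌋ = ⌊32768/16⌋ = 2048.
Step 4: Compare |C| = 1201 to 2048: satisfied.
The claimed |C| lies below the Hamming bound.


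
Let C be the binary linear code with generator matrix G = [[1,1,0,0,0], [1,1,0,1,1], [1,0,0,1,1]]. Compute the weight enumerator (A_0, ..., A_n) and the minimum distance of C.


Weight distribution: A_0 = 1, A_1 = 2, A_2 = 2, A_3 = 2, A_4 = 1. Minimum distance d = 1.

Enumerate all 2^3 = 8 messages m ∈ F_2^3.
For each, compute codeword c = mG in F_2^5, then tally its weight.
  m = 000 → c = 00000, weight = 0.
  m = 100 → c = 11000, weight = 2.
  m = 010 → c = 11011, weight = 4.
  m = 110 → c = 00011, weight = 2.
  m = 001 → c = 10011, weight = 3.
  m = 101 → c = 01011, weight = 3.
  m = 011 → c = 01000, weight = 1.
  m = 111 → c = 10000, weight = 1.
Tally weights:
  weight 0: 1 codewords.
  weight 1: 2 codewords.
  weight 2: 2 codewords.
  weight 3: 2 codewords.
  weight 4: 1 codewords.
Minimum distance d = smallest w > 0 with A_w > 0 = 1.
Sanity: Σ A_w = 8 = 2^3 = 8 ✓.
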